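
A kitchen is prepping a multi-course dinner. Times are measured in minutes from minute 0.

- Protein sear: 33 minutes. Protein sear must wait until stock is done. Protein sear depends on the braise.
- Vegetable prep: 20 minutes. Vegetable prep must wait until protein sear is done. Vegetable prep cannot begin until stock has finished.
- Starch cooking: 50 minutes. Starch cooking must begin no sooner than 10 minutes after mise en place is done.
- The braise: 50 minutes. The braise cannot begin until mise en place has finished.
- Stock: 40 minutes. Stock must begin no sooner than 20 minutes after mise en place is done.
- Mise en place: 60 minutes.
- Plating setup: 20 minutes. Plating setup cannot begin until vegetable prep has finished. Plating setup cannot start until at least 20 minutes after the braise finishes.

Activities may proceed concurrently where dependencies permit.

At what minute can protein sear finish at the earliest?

Mise en place has no prerequisites, so it starts at minute 0 and finishes at minute 60.
After mise en place (finishes minute 60), the braise can start at minute 60 and finishes at minute 110.
Stock waits on mise en place (finishes minute 60, plus 20-minute gap → minute 80), so it starts at minute 80 and finishes at 80 + 40 = minute 120.
For protein sear: stock (finishes minute 120); the braise (finishes minute 110). Taking the maximum gives a start of minute 120, and it finishes at 120 + 33 = minute 153.

153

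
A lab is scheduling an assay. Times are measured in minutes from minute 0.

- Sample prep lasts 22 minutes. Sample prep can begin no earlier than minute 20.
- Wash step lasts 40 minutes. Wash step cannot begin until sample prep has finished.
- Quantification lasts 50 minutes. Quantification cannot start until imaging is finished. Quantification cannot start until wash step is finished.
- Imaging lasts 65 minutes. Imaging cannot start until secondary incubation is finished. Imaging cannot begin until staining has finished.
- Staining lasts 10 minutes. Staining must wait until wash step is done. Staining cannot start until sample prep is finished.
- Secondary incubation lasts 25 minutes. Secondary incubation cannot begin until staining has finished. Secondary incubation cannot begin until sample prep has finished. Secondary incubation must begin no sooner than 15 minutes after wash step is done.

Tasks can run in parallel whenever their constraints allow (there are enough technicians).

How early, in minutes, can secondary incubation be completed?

After its own release at minute 20, sample prep can start at minute 20 and finishes at minute 42.
After sample prep (finishes minute 42), wash step can start at minute 42 and finishes at minute 82.
For staining: wash step (finishes minute 82); sample prep (finishes minute 42). Taking the maximum gives a start of minute 82, and it finishes at 82 + 10 = minute 92.
Secondary incubation has to wait for staining (finishes minute 92); sample prep (finishes minute 42); wash step (finishes minute 82, plus 15-minute gap → minute 97). The latest of these is minute 97, so secondary incubation runs minute 97 to 97 + 25 = minute 122.

122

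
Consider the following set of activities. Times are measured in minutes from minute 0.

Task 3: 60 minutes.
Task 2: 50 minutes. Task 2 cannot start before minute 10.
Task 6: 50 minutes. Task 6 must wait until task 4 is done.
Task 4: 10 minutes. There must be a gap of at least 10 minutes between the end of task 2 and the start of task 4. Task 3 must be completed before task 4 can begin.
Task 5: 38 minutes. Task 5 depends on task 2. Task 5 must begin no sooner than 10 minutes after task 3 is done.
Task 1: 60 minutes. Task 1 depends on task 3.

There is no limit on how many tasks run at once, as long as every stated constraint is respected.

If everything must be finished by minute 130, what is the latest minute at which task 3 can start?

To finish by minute 130, task 6 (duration 50) must start no later than minute 80.
Since task 6 (must start by minute 80) depends on it, task 4 must finish by minute 80. Backing off its 10-minute duration gives a latest start of minute 70.
Nothing follows task 5; the deadline of minute 130 is its only limit. It must start by 130 − 38 = minute 92.
Task 1 has no dependents, so it just needs to finish by minute 130. Starting by 130 − 60 = minute 70 achieves that.
For task 3: task 1 (must start by minute 70); task 4 (must start by minute 70); task 5 (must start by minute 92, minus 10-minute gap → minute 82). The most restrictive is minute 70; with a 60-minute duration, task 3 must start by minute 10.

10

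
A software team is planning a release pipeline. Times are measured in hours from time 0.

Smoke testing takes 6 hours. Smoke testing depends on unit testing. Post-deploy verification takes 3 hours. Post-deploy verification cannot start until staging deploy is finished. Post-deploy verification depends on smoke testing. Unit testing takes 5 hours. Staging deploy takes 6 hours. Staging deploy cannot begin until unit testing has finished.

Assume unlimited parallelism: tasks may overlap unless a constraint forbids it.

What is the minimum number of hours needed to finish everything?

14

Unit testing has no prerequisites, so it starts at hour 0 and finishes at hour 5.
Smoke testing cannot begin until unit testing (finishes hour 5). It runs from hour 5 to 5 + 6 = hour 11.
Staging deploy waits on unit testing (finishes hour 5), so it starts at hour 5 and finishes at 5 + 6 = hour 11.
Post-deploy verification needs all of staging deploy (finishes hour 11); smoke testing (finishes hour 11). That puts its earliest start at hour 11; it finishes at 11 + 3 = hour 14.
All tasks are finished once the last one completes. Finish times: Unit testing at 5, Staging deploy at 11, Smoke testing at 11, Post-deploy verification at 14. The latest is hour 14.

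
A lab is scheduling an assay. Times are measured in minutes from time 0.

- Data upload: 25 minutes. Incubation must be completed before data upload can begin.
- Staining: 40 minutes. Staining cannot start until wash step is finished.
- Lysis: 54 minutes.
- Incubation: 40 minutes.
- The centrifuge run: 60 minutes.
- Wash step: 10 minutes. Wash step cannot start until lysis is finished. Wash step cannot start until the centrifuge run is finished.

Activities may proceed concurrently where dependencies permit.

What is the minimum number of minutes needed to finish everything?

The centrifuge run can start immediately at minute 0; it finishes at minute 60.
Incubation can start immediately at minute 0; it finishes at minute 40.
Data upload waits on incubation (finishes minute 40), so it starts at minute 40 and finishes at 40 + 25 = minute 65.
Lysis has no prerequisites, so it starts at minute 0 and finishes at minute 54.
Wash step cannot start until lysis (finishes minute 54); the centrifuge run (finishes minute 60). The controlling bound is minute 60, so wash step finishes at 60 + 10 = minute 70.
After wash step (finishes minute 70), staining can start at minute 70 and finishes at minute 110.
All tasks are finished once the last one completes. Finish times: Lysis at 54, Incubation at 40, The centrifuge run at 60, Wash step at 70, Staining at 110, Data upload at 65. The latest is minute 110.

110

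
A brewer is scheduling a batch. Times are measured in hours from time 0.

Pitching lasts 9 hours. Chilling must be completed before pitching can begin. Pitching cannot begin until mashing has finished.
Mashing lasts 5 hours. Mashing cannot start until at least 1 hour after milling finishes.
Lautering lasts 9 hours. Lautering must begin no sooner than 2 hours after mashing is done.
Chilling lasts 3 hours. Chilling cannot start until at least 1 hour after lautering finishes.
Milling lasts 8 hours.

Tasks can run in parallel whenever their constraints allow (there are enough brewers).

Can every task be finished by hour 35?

No

Milling has no prerequisites, so it starts at hour 0 and finishes at hour 8.
Mashing waits on milling (finishes hour 8, plus 1-hour gap → hour 9), so it starts at hour 9 and finishes at 9 + 5 = hour 14.
After mashing (finishes hour 14, plus 2-hour gap → hour 16), lautering can start at hour 16 and finishes at hour 25.
Chilling cannot begin until lautering (finishes hour 25, plus 1-hour gap → hour 26). It runs from hour 26 to 26 + 3 = hour 29.
Pitching has to wait for chilling (finishes hour 29); mashing (finishes hour 14). The latest of these is hour 29, so pitching runs hour 29 to 29 + 9 = hour 38.
The earliest everything can be done is hour 38, which is after the deadline of 35, so it is not possible.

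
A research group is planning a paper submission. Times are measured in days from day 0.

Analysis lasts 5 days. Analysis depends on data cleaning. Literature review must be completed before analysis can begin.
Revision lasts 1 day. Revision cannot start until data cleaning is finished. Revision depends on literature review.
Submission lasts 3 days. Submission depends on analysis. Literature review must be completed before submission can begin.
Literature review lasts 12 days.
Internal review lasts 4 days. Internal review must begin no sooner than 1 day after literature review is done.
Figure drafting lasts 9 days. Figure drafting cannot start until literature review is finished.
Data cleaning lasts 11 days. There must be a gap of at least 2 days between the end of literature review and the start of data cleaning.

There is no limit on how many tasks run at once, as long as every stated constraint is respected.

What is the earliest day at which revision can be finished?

Nothing blocks literature review, so it runs from day 0 to day 12.
Data cleaning waits on literature review (finishes day 12, plus 2-day gap → day 14), so it starts at day 14 and finishes at 14 + 11 = day 25.
Revision has to wait for data cleaning (finishes day 25); literature review (finishes day 12). The latest of these is day 25, so revision runs day 25 to 25 + 1 = day 26.

26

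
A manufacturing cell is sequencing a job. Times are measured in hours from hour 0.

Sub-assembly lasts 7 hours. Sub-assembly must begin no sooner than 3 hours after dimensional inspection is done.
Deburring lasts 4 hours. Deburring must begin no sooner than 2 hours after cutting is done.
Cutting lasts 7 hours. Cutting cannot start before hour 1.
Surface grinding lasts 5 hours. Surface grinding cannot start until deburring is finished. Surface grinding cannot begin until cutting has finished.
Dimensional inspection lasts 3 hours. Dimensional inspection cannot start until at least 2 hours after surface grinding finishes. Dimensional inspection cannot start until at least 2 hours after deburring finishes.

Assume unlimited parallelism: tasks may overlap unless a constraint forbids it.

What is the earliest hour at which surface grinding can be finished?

Cutting waits on its own release at hour 1, so it starts at hour 1 and finishes at 1 + 7 = hour 8.
Deburring cannot begin until cutting (finishes hour 8, plus 2-hour gap → hour 10). It runs from hour 10 to 10 + 4 = hour 14.
Surface grinding cannot start until deburring (finishes hour 14); cutting (finishes hour 8). The controlling bound is hour 14, so surface grinding finishes at 14 + 5 = hour 19.

19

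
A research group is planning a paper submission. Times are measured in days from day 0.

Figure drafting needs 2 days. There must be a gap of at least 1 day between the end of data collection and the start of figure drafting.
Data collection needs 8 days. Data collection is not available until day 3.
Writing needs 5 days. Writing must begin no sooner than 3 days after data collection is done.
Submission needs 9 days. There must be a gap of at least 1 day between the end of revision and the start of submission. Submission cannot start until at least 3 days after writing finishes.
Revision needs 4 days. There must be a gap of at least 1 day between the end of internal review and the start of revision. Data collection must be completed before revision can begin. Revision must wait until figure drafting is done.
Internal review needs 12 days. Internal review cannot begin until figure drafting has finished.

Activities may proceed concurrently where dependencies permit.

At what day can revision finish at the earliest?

Data collection cannot begin until its own release at day 3. It runs from day 3 to 3 + 8 = day 11.
Figure drafting cannot begin until data collection (finishes day 11, plus 1-day gap → day 12). It runs from day 12 to 12 + 2 = day 14.
After figure drafting (finishes day 14), internal review can start at day 14 and finishes at day 26.
Revision needs all of internal review (finishes day 26, plus 1-day gap → day 27); data collection (finishes day 11); figure drafting (finishes day 14). That puts its earliest start at day 27; it finishes at 27 + 4 = day 31.

31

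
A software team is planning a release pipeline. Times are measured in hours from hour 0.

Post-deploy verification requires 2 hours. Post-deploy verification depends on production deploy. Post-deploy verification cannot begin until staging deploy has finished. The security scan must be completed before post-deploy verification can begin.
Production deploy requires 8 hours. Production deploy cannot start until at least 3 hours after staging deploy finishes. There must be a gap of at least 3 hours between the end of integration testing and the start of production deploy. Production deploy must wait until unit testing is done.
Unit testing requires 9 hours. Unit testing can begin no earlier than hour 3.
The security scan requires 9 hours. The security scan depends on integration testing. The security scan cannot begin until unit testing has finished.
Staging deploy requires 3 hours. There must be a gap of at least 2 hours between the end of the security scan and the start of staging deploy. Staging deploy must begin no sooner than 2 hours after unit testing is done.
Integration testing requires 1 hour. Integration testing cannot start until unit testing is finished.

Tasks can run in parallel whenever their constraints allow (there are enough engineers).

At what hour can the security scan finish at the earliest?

Unit testing waits on its own release at hour 3, so it starts at hour 3 and finishes at 3 + 9 = hour 12.
Integration testing cannot begin until unit testing (finishes hour 12). It runs from hour 12 to 12 + 1 = hour 13.
The security scan has to wait for integration testing (finishes hour 13); unit testing (finishes hour 12). The latest of these is hour 13, so the security scan runs hour 13 to 13 + 9 = hour 22.

22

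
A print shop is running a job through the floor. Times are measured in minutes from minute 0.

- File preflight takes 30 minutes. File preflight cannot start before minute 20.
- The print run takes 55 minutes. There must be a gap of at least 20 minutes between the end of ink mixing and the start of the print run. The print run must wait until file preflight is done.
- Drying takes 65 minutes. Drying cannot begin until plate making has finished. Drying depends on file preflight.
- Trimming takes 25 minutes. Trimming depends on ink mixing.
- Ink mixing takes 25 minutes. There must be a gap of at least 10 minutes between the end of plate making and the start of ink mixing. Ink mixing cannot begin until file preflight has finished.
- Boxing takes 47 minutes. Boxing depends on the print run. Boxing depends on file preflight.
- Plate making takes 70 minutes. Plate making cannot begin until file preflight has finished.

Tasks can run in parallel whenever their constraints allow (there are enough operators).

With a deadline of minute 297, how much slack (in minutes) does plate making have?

20

File preflight waits on its own release at minute 20, so it starts at minute 20 and finishes at 20 + 30 = minute 50.
Plate making waits on file preflight (finishes minute 50), so it starts at minute 50 and finishes at 50 + 70 = minute 120.

Working backward from the deadline:
Nothing follows boxing; the deadline of minute 297 is its only limit. It must start by 297 − 47 = minute 250.
The print run must finish before boxing (must start by minute 250). With a 55-minute duration, the print run must start by 250 − 55 = minute 195.
Trimming has no dependents, so it just needs to finish by minute 297. Starting by 297 − 25 = minute 272 achieves that.
Ink mixing must finish in time for the print run (must start by minute 195, minus 20-minute gap → minute 175); trimming (must start by minute 272). The tightest is minute 175, so ink mixing must start by 175 − 25 = minute 150.
To finish by minute 297, drying (duration 65) must start no later than minute 232.
For plate making: ink mixing (must start by minute 150, minus 10-minute gap → minute 140); drying (must start by minute 232). The most restrictive is minute 140; with a 70-minute duration, plate making must start by minute 70.
So plate making can start as early as minute 50 and as late as minute 70, giving 70 − 50 = 20 minutes of slack.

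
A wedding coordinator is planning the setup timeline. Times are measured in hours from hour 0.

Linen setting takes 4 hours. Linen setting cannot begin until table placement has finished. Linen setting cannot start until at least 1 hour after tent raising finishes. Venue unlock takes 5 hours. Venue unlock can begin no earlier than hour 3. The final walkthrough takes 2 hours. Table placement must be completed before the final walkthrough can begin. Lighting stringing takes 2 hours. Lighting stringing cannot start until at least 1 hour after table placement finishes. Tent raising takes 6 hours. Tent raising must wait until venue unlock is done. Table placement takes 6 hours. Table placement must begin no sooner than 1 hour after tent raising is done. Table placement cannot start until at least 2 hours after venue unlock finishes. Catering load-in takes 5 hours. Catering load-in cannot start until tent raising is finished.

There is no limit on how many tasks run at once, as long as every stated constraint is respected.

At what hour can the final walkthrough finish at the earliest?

23

Venue unlock cannot begin until its own release at hour 3. It runs from hour 3 to 3 + 5 = hour 8.
Tent raising cannot begin until venue unlock (finishes hour 8). It runs from hour 8 to 8 + 6 = hour 14.
Table placement needs all of tent raising (finishes hour 14, plus 1-hour gap → hour 15); venue unlock (finishes hour 8, plus 2-hour gap → hour 10). That puts its earliest start at hour 15; it finishes at 15 + 6 = hour 21.
After table placement (finishes hour 21), the final walkthrough can start at hour 21 and finishes at hour 23.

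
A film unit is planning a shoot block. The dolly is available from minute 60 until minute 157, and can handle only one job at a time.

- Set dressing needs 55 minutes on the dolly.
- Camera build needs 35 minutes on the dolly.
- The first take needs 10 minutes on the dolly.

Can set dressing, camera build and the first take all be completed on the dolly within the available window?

The dolly window is 157 − 60 = 97 minutes.
Running back to back, the jobs need 55 + 35 + 10 = 100 minutes on the dolly.
Since 100 > 97, they cannot all fit.

No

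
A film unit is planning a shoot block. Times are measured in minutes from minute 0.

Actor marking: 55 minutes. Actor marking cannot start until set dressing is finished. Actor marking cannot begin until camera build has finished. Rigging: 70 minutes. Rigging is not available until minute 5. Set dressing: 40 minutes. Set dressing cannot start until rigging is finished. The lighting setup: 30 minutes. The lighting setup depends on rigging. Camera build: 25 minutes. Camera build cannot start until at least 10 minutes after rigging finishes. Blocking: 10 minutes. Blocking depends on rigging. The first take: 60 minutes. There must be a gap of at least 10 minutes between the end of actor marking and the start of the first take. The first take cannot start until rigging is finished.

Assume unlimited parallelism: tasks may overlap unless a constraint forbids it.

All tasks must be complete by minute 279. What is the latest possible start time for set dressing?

To finish by minute 279, the first take (duration 60) must start no later than minute 219.
Since the first take (must start by minute 219, minus 10-minute gap → minute 209) depends on it, actor marking must finish by minute 209. Backing off its 55-minute duration gives a latest start of minute 154.
Set dressing must finish before actor marking (must start by minute 154). With a 40-minute duration, set dressing must start by 154 − 40 = minute 114.

114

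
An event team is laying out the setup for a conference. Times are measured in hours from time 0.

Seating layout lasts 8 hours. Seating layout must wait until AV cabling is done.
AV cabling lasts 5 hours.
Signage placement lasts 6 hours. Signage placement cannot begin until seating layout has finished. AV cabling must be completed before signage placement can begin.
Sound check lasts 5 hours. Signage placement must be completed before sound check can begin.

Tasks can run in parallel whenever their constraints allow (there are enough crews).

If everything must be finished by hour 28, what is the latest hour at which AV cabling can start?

4

Sound check must finish by hour 28; it takes 5 hours, so it must start by 28 − 5 = hour 23.
Signage placement has to be done before sound check (must start by hour 23). That means finishing by hour 23, i.e. starting by 23 − 6 = hour 17.
Seating layout must finish before signage placement (must start by hour 17). With an 8-hour duration, seating layout must start by 17 − 8 = hour 9.
AV cabling feeds seating layout (must start by hour 9); signage placement (must start by hour 17). Taking the minimum, AV cabling must finish by hour 9 and start by 9 − 5 = hour 4.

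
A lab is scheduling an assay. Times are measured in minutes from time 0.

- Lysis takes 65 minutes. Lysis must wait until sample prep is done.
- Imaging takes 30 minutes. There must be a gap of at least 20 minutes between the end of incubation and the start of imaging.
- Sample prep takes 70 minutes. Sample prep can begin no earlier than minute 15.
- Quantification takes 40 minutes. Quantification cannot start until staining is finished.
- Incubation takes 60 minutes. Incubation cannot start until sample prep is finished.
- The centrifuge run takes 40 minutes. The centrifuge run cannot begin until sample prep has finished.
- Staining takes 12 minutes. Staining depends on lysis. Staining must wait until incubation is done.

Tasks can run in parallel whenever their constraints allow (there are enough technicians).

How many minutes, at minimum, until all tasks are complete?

202

Sample prep waits on its own release at minute 15, so it starts at minute 15 and finishes at 15 + 70 = minute 85.
The centrifuge run cannot begin until sample prep (finishes minute 85). It runs from minute 85 to 85 + 40 = minute 125.
After sample prep (finishes minute 85), incubation can start at minute 85 and finishes at minute 145.
Imaging waits on incubation (finishes minute 145, plus 20-minute gap → minute 165), so it starts at minute 165 and finishes at 165 + 30 = minute 195.
After sample prep (finishes minute 85), lysis can start at minute 85 and finishes at minute 150.
Staining needs all of lysis (finishes minute 150); incubation (finishes minute 145). That puts its earliest start at minute 150; it finishes at 150 + 12 = minute 162.
Quantification cannot begin until staining (finishes minute 162). It runs from minute 162 to 162 + 40 = minute 202.
All tasks are finished once the last one completes. Finish times: Sample prep at 85, Lysis at 150, Incubation at 145, The centrifuge run at 125, Staining at 162, Imaging at 195, Quantification at 202. The latest is minute 202.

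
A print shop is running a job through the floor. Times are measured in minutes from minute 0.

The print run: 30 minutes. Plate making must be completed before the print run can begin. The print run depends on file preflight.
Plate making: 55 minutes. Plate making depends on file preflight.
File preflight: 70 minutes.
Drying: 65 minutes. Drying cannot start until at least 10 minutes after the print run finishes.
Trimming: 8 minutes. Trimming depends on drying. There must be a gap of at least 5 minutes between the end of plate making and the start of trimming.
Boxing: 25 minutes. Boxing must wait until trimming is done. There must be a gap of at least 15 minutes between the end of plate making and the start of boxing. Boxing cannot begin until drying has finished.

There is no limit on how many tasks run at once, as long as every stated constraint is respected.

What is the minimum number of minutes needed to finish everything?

263

File preflight can start immediately at minute 0; it finishes at minute 70.
Plate making waits on file preflight (finishes minute 70), so it starts at minute 70 and finishes at 70 + 55 = minute 125.
For the print run: plate making (finishes minute 125); file preflight (finishes minute 70). Taking the maximum gives a start of minute 125, and it finishes at 125 + 30 = minute 155.
Drying cannot begin until the print run (finishes minute 155, plus 10-minute gap → minute 165). It runs from minute 165 to 165 + 65 = minute 230.
Trimming cannot start until drying (finishes minute 230); plate making (finishes minute 125, plus 5-minute gap → minute 130). The controlling bound is minute 230, so trimming finishes at 230 + 8 = minute 238.
Boxing needs all of trimming (finishes minute 238); plate making (finishes minute 125, plus 15-minute gap → minute 140); drying (finishes minute 230). That puts its earliest start at minute 238; it finishes at 238 + 25 = minute 263.
All tasks are finished once the last one completes. Finish times: File preflight at 70, Plate making at 125, The print run at 155, Drying at 230, Trimming at 238, Boxing at 263. The latest is minute 263.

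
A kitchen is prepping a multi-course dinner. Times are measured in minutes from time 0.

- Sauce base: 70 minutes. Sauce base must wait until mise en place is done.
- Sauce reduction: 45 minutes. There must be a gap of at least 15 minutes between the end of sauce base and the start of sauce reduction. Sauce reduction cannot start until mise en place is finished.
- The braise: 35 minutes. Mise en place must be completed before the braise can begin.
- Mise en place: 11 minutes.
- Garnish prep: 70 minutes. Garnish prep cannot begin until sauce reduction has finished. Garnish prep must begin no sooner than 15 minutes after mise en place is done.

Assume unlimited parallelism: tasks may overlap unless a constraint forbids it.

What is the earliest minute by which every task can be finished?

211

Nothing blocks mise en place, so it runs from minute 0 to minute 11.
After mise en place (finishes minute 11), the braise can start at minute 11 and finishes at minute 46.
Sauce base cannot begin until mise en place (finishes minute 11). It runs from minute 11 to 11 + 70 = minute 81.
Sauce reduction needs all of sauce base (finishes minute 81, plus 15-minute gap → minute 96); mise en place (finishes minute 11). That puts its earliest start at minute 96; it finishes at 96 + 45 = minute 141.
Garnish prep needs all of sauce reduction (finishes minute 141); mise en place (finishes minute 11, plus 15-minute gap → minute 26). That puts its earliest start at minute 141; it finishes at 141 + 70 = minute 211.
All tasks are finished once the last one completes. Finish times: Mise en place at 11, Sauce base at 81, The braise at 46, Sauce reduction at 141, Garnish prep at 211. The latest is minute 211.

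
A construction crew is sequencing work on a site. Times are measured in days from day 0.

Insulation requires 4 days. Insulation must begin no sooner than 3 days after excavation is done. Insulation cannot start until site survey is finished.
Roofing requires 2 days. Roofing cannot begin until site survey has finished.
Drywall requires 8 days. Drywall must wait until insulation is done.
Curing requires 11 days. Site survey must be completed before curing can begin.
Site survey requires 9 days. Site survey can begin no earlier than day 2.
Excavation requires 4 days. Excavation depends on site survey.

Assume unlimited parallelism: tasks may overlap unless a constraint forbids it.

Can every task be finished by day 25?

Site survey cannot begin until its own release at day 2. It runs from day 2 to 2 + 9 = day 11.
After site survey (finishes day 11), roofing can start at day 11 and finishes at day 13.
Curing cannot begin until site survey (finishes day 11). It runs from day 11 to 11 + 11 = day 22.
After site survey (finishes day 11), excavation can start at day 11 and finishes at day 15.
For insulation: excavation (finishes day 15, plus 3-day gap → day 18); site survey (finishes day 11). Taking the maximum gives a start of day 18, and it finishes at 18 + 4 = day 22.
Drywall cannot begin until insulation (finishes day 22). It runs from day 22 to 22 + 8 = day 30.
The earliest everything can be done is day 30, which is after the deadline of 25, so it is not possible.

No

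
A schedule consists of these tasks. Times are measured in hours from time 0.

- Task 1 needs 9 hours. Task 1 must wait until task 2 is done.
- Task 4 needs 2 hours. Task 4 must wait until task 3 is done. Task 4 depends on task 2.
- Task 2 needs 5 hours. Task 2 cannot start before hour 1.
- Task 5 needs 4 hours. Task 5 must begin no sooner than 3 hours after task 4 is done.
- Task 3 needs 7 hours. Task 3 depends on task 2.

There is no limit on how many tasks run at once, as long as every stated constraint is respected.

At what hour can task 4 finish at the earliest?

Task 2 cannot begin until its own release at hour 1. It runs from hour 1 to 1 + 5 = hour 6.
Task 3 cannot begin until task 2 (finishes hour 6). It runs from hour 6 to 6 + 7 = hour 13.
Task 4 cannot start until task 3 (finishes hour 13); task 2 (finishes hour 6). The controlling bound is hour 13, so task 4 finishes at 13 + 2 = hour 15.

15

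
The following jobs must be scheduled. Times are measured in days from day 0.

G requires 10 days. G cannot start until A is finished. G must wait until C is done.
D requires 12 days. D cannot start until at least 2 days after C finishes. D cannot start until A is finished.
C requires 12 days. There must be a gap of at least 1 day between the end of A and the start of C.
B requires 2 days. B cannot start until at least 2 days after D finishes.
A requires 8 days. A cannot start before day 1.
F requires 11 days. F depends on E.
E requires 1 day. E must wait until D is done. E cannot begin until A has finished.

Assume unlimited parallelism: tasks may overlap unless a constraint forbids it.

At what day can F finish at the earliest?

48

A cannot begin until its own release at day 1. It runs from day 1 to 1 + 8 = day 9.
After A (finishes day 9, plus 1-day gap → day 10), C can start at day 10 and finishes at day 22.
D needs all of C (finishes day 22, plus 2-day gap → day 24); A (finishes day 9). That puts its earliest start at day 24; it finishes at 24 + 12 = day 36.
E needs all of D (finishes day 36); A (finishes day 9). That puts its earliest start at day 36; it finishes at 36 + 1 = day 37.
After E (finishes day 37), F can start at day 37 and finishes at day 48.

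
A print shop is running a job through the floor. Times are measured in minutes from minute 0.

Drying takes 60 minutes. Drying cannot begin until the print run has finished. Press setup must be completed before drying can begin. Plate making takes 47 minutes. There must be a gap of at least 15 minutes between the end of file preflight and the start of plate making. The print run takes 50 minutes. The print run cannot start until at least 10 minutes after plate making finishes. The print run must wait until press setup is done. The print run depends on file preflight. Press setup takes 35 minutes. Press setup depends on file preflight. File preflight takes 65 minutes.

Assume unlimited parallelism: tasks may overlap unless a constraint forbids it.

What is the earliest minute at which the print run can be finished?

187

File preflight has no prerequisites, so it starts at minute 0 and finishes at minute 65.
After file preflight (finishes minute 65), press setup can start at minute 65 and finishes at minute 100.
Plate making cannot begin until file preflight (finishes minute 65, plus 15-minute gap → minute 80). It runs from minute 80 to 80 + 47 = minute 127.
For the print run: plate making (finishes minute 127, plus 10-minute gap → minute 137); press setup (finishes minute 100); file preflight (finishes minute 65). Taking the maximum gives a start of minute 137, and it finishes at 137 + 50 = minute 187.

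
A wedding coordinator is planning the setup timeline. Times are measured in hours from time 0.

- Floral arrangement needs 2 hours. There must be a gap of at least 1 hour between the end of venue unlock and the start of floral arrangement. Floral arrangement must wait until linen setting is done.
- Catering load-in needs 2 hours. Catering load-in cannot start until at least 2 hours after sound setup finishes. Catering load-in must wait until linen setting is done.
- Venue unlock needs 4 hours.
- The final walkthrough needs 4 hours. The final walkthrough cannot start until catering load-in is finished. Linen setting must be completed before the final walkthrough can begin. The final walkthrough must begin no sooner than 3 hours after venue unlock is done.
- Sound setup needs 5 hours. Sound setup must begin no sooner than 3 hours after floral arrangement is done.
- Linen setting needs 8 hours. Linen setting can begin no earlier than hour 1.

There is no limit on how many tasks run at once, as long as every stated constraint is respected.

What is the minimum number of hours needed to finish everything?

Linen setting cannot begin until its own release at hour 1. It runs from hour 1 to 1 + 8 = hour 9.
Nothing blocks venue unlock, so it runs from hour 0 to hour 4.
For floral arrangement: venue unlock (finishes hour 4, plus 1-hour gap → hour 5); linen setting (finishes hour 9). Taking the maximum gives a start of hour 9, and it finishes at 9 + 2 = hour 11.
Sound setup waits on floral arrangement (finishes hour 11, plus 3-hour gap → hour 14), so it starts at hour 14 and finishes at 14 + 5 = hour 19.
Catering load-in cannot start until sound setup (finishes hour 19, plus 2-hour gap → hour 21); linen setting (finishes hour 9). The controlling bound is hour 21, so catering load-in finishes at 21 + 2 = hour 23.
The final walkthrough needs all of catering load-in (finishes hour 23); linen setting (finishes hour 9); venue unlock (finishes hour 4, plus 3-hour gap → hour 7). That puts its earliest start at hour 23; it finishes at 23 + 4 = hour 27.
All tasks are finished once the last one completes. Finish times: Venue unlock at 4, Linen setting at 9, Floral arrangement at 11, Sound setup at 19, Catering load-in at 23, The final walkthrough at 27. The latest is hour 27.

27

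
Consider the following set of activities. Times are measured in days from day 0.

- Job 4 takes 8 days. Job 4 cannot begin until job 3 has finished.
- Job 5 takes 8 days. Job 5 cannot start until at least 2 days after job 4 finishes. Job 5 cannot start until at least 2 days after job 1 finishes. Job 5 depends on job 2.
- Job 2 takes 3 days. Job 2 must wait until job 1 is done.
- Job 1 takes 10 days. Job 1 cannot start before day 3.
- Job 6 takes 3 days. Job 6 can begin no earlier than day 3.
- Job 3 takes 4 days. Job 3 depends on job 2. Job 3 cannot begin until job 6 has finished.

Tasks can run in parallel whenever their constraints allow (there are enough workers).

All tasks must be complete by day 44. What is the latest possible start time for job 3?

22

Nothing follows job 5; the deadline of day 44 is its only limit. It must start by 44 − 8 = day 36.
Job 4 has to be done before job 5 (must start by day 36, minus 2-day gap → day 34). That means finishing by day 34, i.e. starting by 34 − 8 = day 26.
Since job 4 (must start by day 26) depends on it, job 3 must finish by day 26. Backing off its 4-day duration gives a latest start of day 22.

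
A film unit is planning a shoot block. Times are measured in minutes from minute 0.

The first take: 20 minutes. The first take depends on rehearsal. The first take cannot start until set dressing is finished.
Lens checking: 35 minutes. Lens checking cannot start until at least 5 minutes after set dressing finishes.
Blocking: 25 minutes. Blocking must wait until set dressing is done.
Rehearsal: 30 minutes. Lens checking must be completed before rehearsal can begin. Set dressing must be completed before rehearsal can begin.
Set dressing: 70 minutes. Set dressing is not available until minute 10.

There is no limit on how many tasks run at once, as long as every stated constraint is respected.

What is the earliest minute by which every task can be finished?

Set dressing waits on its own release at minute 10, so it starts at minute 10 and finishes at 10 + 70 = minute 80.
Blocking waits on set dressing (finishes minute 80), so it starts at minute 80 and finishes at 80 + 25 = minute 105.
Lens checking waits on set dressing (finishes minute 80, plus 5-minute gap → minute 85), so it starts at minute 85 and finishes at 85 + 35 = minute 120.
For rehearsal: lens checking (finishes minute 120); set dressing (finishes minute 80). Taking the maximum gives a start of minute 120, and it finishes at 120 + 30 = minute 150.
The first take has to wait for rehearsal (finishes minute 150); set dressing (finishes minute 80). The latest of these is minute 150, so the first take runs minute 150 to 150 + 20 = minute 170.
All tasks are finished once the last one completes. Finish times: Set dressing at 80, Lens checking at 120, Blocking at 105, Rehearsal at 150, The first take at 170. The latest is minute 170.

170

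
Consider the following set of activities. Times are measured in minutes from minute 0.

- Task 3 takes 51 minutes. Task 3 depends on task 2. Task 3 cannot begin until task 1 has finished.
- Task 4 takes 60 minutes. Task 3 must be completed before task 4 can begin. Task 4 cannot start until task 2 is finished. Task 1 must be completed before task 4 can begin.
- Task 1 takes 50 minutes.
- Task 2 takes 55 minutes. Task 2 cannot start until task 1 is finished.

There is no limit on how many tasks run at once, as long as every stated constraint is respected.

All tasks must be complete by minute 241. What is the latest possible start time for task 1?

25

Task 4 must finish by minute 241; it takes 60 minutes, so it must start by 241 − 60 = minute 181.
Task 3 must finish before task 4 (must start by minute 181). With a 51-minute duration, task 3 must start by 181 − 51 = minute 130.
Task 2 has several dependents: task 3 (must start by minute 130); task 4 (must start by minute 181). The earliest of those limits is minute 130, so task 2 must start by 130 − 55 = minute 75.
Task 1 must finish in time for task 2 (must start by minute 75); task 3 (must start by minute 130); task 4 (must start by minute 181). The tightest is minute 75, so task 1 must start by 75 − 50 = minute 25.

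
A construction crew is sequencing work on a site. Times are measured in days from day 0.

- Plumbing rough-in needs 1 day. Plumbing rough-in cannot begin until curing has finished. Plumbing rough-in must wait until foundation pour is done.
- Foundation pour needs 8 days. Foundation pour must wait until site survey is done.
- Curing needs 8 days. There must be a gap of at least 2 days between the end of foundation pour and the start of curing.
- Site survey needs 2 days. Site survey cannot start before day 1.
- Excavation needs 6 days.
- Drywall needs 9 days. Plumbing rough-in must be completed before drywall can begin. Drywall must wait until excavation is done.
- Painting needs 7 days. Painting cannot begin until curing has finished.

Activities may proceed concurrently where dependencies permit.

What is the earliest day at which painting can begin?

21

After its own release at day 1, site survey can start at day 1 and finishes at day 3.
After site survey (finishes day 3), foundation pour can start at day 3 and finishes at day 11.
After foundation pour (finishes day 11, plus 2-day gap → day 13), curing can start at day 13 and finishes at day 21.
Painting waits on curing (finishes day 21), so the earliest it can start is day 21.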